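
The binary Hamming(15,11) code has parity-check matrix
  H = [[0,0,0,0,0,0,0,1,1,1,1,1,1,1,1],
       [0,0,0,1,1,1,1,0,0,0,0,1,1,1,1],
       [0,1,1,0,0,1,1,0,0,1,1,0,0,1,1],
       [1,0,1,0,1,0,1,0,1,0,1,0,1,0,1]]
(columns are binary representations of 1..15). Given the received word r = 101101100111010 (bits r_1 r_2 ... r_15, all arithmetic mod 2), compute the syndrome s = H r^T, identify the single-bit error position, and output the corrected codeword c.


s = (0, 1, 0, 0)^T, error position = 4, corrected codeword c = 101001100111010

Compute s = H r^T mod 2 one row at a time:
  s_1 = 0 + 0 + 1 + 1 + 1 + 0 + 1 + 0 = 4 ≡ 0 (mod 2).
  s_2 = 1 + 0 + 1 + 1 + 1 + 0 + 1 + 0 = 5 ≡ 1 (mod 2).
  s_3 = 0 + 1 + 1 + 1 + 1 + 1 + 1 + 0 = 6 ≡ 0 (mod 2).
  s_4 = 1 + 1 + 0 + 1 + 0 + 1 + 0 + 0 = 4 ≡ 0 (mod 2).
s = (0, 1, 0, 0)^T — this equals column 4 of H (binary 0100), so error is at position 4.
Correct: flip bit 4 of r = 101101100111010 to get c = 101001100111010.


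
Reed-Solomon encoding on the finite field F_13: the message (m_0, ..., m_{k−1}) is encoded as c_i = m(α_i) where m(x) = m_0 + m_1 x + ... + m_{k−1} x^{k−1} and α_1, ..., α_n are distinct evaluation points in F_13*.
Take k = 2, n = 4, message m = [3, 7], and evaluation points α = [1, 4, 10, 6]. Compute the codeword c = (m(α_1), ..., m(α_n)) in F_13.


c = [10, 5, 8, 6]

Message polynomial: m(x) = 3 + 7·x (mod 13).
For each evaluation point α_i, compute m(α_i) mod 13:
  α_1 = 1: Horner steps 7 → 10, so m(1) = 10.
  α_2 = 4: Horner steps 7 → 5, so m(4) = 5.
  α_3 = 10: Horner steps 7 → 8, so m(10) = 8.
  α_4 = 6: Horner steps 7 → 6, so m(6) = 6.
Codeword c = [10, 5, 8, 6] ∈ F_13^4.


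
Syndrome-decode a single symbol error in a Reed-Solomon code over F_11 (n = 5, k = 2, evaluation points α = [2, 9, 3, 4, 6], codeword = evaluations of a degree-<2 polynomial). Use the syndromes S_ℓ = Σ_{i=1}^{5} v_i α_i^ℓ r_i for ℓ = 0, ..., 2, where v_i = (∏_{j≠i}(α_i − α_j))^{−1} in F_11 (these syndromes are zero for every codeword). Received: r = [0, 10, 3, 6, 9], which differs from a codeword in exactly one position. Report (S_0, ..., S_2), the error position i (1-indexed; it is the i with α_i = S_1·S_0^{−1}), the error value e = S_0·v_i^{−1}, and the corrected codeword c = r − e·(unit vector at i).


S = (6, 3, 7), error at position 5, error magnitude e = 8, c = [0, 10, 3, 6, 1].

Step 1: column multipliers v_i = (∏_{j≠i}(α_i − α_j))^{−1} mod 11.
  i = 1 (α = 2): (2−9)(2−3)(2−4)(2−6) = (−7)·(−1)·(−2)·(−4) = 56 ≡ 1, so v_1 = 1^{−1} = 1 (mod 11).
  i = 2 (α = 9): (9−2)(9−3)(9−4)(9−6) = 7·6·5·3 = 630 ≡ 3, so v_2 = 3^{−1} = 4 (mod 11).
  i = 3 (α = 3): (3−2)(3−9)(3−4)(3−6) = 1·(−6)·(−1)·(−3) = −18 ≡ 4, so v_3 = 4^{−1} = 3 (mod 11).
  i = 4 (α = 4): (4−2)(4−9)(4−3)(4−6) = 2·(−5)·1·(−2) = 20 ≡ 9, so v_4 = 9^{−1} = 5 (mod 11).
  i = 5 (α = 6): (6−2)(6−9)(6−3)(6−4) = 4·(−3)·3·2 = −72 ≡ 5, so v_5 = 5^{−1} = 9 (mod 11).
  v = [1, 4, 3, 5, 9].
Step 2: syndromes of r = [0, 10, 3, 6, 9] (all sums mod 11).
  S_0 = Σ v_i r_i = 1·0 + 4·10 + 3·3 + 5·6 + 9·9 = 160 ≡ 6.
  S_1 = Σ v_i α_i r_i = 1·2·0 + 4·9·10 + 3·3·3 + 5·4·6 + 9·6·9 = 993 ≡ 3.
  α_i^2 mod 11 = [4, 4, 9, 5, 3].
  S_2 = Σ v_i α_i^2 r_i = 1·4·0 + 4·4·10 + 3·9·3 + 5·5·6 + 9·3·9 = 634 ≡ 7.
  S = (6, 3, 7) ≠ 0, so r is not a codeword (an error is present).
Step 3: locate the error. For a single error e at position i, S_ℓ = v_i·e·α_i^ℓ, so α_err = S_1/S_0.
  S_0^{−1} = 6^{−1} = 2 (mod 11), so α_err = 3·2 = 6 ≡ 6 = α_5. Error position i = 5.
  Consistency check: S_2/S_1 = 7·4 = 28 ≡ 6 = α_err ✓ (single-error assumption holds).
Step 4: error magnitude e = S_0/v_5 = S_0·∏_{j≠5}(α_5 − α_j) = 6·5 = 30 ≡ 8 (mod 11).
Step 5: correct position 5: c_5 = r_5 − e = 9 − 8 ≡ 1 (mod 11). Hence c = [0, 10, 3, 6, 1].
  Check: interpolating c through the α_i gives m(x) = 5 + 3·x (degree < 2) with m(α_i) = c_i for every i, so c is indeed a codeword.


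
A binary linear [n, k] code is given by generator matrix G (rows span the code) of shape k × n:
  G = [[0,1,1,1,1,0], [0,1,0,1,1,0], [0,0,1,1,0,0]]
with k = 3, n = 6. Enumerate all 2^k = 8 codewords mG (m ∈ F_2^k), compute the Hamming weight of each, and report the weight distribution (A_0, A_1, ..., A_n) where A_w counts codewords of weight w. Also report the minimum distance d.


Weight distribution: A_0 = 1, A_1 = 2, A_2 = 2, A_3 = 2, A_4 = 1. Minimum distance d = 1.

Enumerate all 2^3 = 8 messages m ∈ F_2^3.
For each, compute codeword c = mG in F_2^6, then tally its weight.
  m = 000 → c = 000000, weight = 0.
  m = 100 → c = 011110, weight = 4.
  m = 010 → c = 010110, weight = 3.
  m = 110 → c = 001000, weight = 1.
  m = 001 → c = 001100, weight = 2.
  m = 101 → c = 010010, weight = 2.
  m = 011 → c = 011010, weight = 3.
  m = 111 → c = 000100, weight = 1.
Tally weights:
  weight 0: 1 codewords.
  weight 1: 2 codewords.
  weight 2: 2 codewords.
  weight 3: 2 codewords.
  weight 4: 1 codewords.
Minimum distance d = smallest w > 0 with A_w > 0 = 1.
Sanity: Σ A_w = 8 = 2^3 = 8 ✓.


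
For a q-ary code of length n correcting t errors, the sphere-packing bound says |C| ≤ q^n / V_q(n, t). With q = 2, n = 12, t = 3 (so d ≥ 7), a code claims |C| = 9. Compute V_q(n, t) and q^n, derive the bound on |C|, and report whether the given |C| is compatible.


V_q(n, t) = 299, q^n = 4096, Hamming bound = 13, |C| = 9 ≤ bound (satisfied).

Step 1: Compute V_q(n, t) = Σ_{j=0}^3 C(n, j) (q−1)^j.
  j = 0: C(12,0)·(1)^0 = 1·1 = 1.
  j = 1: C(12,1)·(1)^1 = 12·1 = 12.
  j = 2: C(12,2)·(1)^2 = 66·1 = 66.
  j = 3: C(12,3)·(1)^3 = 220·1 = 220.
  V_q(n, t) = 1 + 12 + 66 + 220 = 299.
Step 2: q^n = 2^12 = 4096.
Step 3: Hamming bound ⌊q^n / V_q(n,t)⌋ = ⌊4096/299⌋ = 13.
Step 4: Compare |C| = 9 to 13: satisfied.
The claimed |C| lies below the Hamming bound.


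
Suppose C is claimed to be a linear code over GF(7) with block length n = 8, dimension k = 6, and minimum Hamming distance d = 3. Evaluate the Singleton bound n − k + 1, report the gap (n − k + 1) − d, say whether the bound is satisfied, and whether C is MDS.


Singleton RHS = n − k + 1 = 3, slack = 0, bound satisfied, MDS.

Singleton bound: d ≤ n − k + 1.
Here n = 8, k = 6, so n − k + 1 = 3.
Given d = 3, check d ≤ 3: YES.
Slack = (n − k + 1) − d = 0.
The code is MDS (slack = 0).
Description: the claimed parameters are [8, 6, 3]_7; such a code would be MDS (meets Singleton bound).


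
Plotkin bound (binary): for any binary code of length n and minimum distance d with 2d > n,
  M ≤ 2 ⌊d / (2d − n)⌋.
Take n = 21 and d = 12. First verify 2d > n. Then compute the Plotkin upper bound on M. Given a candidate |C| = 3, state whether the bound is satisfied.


Plotkin bound M ≤ 8; given |C| = 3 ≤ bound (satisfied).

Check applicability: 2d = 24, n = 21.
2d − n = 3 > 0, so Plotkin applies.
Compute d/(2d−n) = 12/3 ≈ 4.0000.
⌊d/(2d−n)⌋ = 4.
Plotkin bound: M ≤ 2·4 = 8.
Given |C| = 3, check: satisfied.
This |C| is below the Plotkin bound.


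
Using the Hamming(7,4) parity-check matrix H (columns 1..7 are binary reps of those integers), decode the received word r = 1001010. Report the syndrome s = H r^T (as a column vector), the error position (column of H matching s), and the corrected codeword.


s = (0, 1, 1)^T, error position = 3, corrected codeword c = 1011010

Compute s = H r^T mod 2 one row at a time:
  s_1 = 1 + 0 + 1 + 0 = 2 ≡ 0 (mod 2).
  s_2 = 0 + 0 + 1 + 0 = 1 ≡ 1 (mod 2).
  s_3 = 1 + 0 + 0 + 0 = 1 ≡ 1 (mod 2).
s = (0, 1, 1)^T — this equals column 3 of H (binary 011), so error is at position 3.
Correct: flip bit 3 of r = 1001010 to get c = 1011010.


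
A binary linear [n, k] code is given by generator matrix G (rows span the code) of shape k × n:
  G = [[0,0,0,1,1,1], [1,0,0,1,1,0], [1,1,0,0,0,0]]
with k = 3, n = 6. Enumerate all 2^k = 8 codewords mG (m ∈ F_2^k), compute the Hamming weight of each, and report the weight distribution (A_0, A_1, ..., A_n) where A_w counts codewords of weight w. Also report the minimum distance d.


Weight distribution: A_0 = 1, A_2 = 3, A_3 = 3, A_5 = 1. Minimum distance d = 2.

Enumerate all 2^3 = 8 messages m ∈ F_2^3.
For each, compute codeword c = mG in F_2^6, then tally its weight.
  m = 000 → c = 000000, weight = 0.
  m = 100 → c = 000111, weight = 3.
  m = 010 → c = 100110, weight = 3.
  m = 110 → c = 100001, weight = 2.
  m = 001 → c = 110000, weight = 2.
  m = 101 → c = 110111, weight = 5.
  m = 011 → c = 010110, weight = 3.
  m = 111 → c = 010001, weight = 2.
Tally weights:
  weight 0: 1 codewords.
  weight 2: 3 codewords.
  weight 3: 3 codewords.
  weight 5: 1 codewords.
Minimum distance d = smallest w > 0 with A_w > 0 = 2.
Sanity: Σ A_w = 8 = 2^3 = 8 ✓.


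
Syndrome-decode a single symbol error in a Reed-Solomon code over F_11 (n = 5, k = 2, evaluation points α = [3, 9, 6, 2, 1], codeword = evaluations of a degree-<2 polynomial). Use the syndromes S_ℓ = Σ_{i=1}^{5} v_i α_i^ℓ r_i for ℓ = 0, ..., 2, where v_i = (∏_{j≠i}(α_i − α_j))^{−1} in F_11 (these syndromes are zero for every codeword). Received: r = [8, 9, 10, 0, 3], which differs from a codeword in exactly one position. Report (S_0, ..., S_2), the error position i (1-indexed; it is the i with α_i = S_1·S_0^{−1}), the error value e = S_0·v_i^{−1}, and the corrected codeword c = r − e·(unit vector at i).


S = (9, 4, 3), error at position 2, error magnitude e = 8, c = [8, 1, 10, 0, 3].

Step 1: column multipliers v_i = (∏_{j≠i}(α_i − α_j))^{−1} mod 11.
  i = 1 (α = 3): (3−9)(3−6)(3−2)(3−1) = (−6)·(−3)·1·2 = 36 ≡ 3, so v_1 = 3^{−1} = 4 (mod 11).
  i = 2 (α = 9): (9−3)(9−6)(9−2)(9−1) = 6·3·7·8 = 1008 ≡ 7, so v_2 = 7^{−1} = 8 (mod 11).
  i = 3 (α = 6): (6−3)(6−9)(6−2)(6−1) = 3·(−3)·4·5 = −180 ≡ 7, so v_3 = 7^{−1} = 8 (mod 11).
  i = 4 (α = 2): (2−3)(2−9)(2−6)(2−1) = (−1)·(−7)·(−4)·1 = −28 ≡ 5, so v_4 = 5^{−1} = 9 (mod 11).
  i = 5 (α = 1): (1−3)(1−9)(1−6)(1−2) = (−2)·(−8)·(−5)·(−1) = 80 ≡ 3, so v_5 = 3^{−1} = 4 (mod 11).
  v = [4, 8, 8, 9, 4].
Step 2: syndromes of r = [8, 9, 10, 0, 3] (all sums mod 11).
  S_0 = Σ v_i r_i = 4·8 + 8·9 + 8·10 + 9·0 + 4·3 = 196 ≡ 9.
  S_1 = Σ v_i α_i r_i = 4·3·8 + 8·9·9 + 8·6·10 + 9·2·0 + 4·1·3 = 1236 ≡ 4.
  α_i^2 mod 11 = [9, 4, 3, 4, 1].
  S_2 = Σ v_i α_i^2 r_i = 4·9·8 + 8·4·9 + 8·3·10 + 9·4·0 + 4·1·3 = 828 ≡ 3.
  S = (9, 4, 3) ≠ 0, so r is not a codeword (an error is present).
Step 3: locate the error. For a single error e at position i, S_ℓ = v_i·e·α_i^ℓ, so α_err = S_1/S_0.
  S_0^{−1} = 9^{−1} = 5 (mod 11), so α_err = 4·5 = 20 ≡ 9 = α_2. Error position i = 2.
  Consistency check: S_2/S_1 = 3·3 = 9 ≡ 9 = α_err ✓ (single-error assumption holds).
Step 4: error magnitude e = S_0/v_2 = S_0·∏_{j≠2}(α_2 − α_j) = 9·7 = 63 ≡ 8 (mod 11).
Step 5: correct position 2: c_2 = r_2 − e = 9 − 8 ≡ 1 (mod 11). Hence c = [8, 1, 10, 0, 3].
  Check: interpolating c through the α_i gives m(x) = 6 + 8·x (degree < 2) with m(α_i) = c_i for every i, so c is indeed a codeword.


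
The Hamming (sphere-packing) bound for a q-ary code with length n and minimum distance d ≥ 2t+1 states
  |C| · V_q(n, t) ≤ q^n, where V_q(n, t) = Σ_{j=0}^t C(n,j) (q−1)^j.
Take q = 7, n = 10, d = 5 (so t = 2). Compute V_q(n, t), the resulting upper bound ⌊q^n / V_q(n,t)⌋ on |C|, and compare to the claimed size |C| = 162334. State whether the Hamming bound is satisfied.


V_q(n, t) = 1681, q^n = 282475249, Hamming bound = 168040, |C| = 162334 ≤ bound (satisfied).

Step 1: Compute V_q(n, t) = Σ_{j=0}^2 C(n, j) (q−1)^j.
  j = 0: C(10,0)·(6)^0 = 1·1 = 1.
  j = 1: C(10,1)·(6)^1 = 10·6 = 60.
  j = 2: C(10,2)·(6)^2 = 45·36 = 1620.
  V_q(n, t) = 1 + 60 + 1620 = 1681.
Step 2: q^n = 7^10 = 282475249.
Step 3: Hamming bound ⌊q^n / V_q(n,t)⌋ = ⌊282475249/1681⌋ = 168040.
Step 4: Compare |C| = 162334 to 168040: satisfied.
The claimed |C| lies below the Hamming bound.


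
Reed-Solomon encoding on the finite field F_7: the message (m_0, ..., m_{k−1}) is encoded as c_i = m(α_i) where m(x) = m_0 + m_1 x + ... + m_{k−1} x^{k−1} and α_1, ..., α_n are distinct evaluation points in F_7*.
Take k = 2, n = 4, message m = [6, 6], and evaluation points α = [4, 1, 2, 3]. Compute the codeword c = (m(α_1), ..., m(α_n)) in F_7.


c = [2, 5, 4, 3]

Message polynomial: m(x) = 6 + 6·x (mod 7).
For each evaluation point α_i, compute m(α_i) mod 7:
  α_1 = 4: Horner steps 6 → 2, so m(4) = 2.
  α_2 = 1: Horner steps 6 → 5, so m(1) = 5.
  α_3 = 2: Horner steps 6 → 4, so m(2) = 4.
  α_4 = 3: Horner steps 6 → 3, so m(3) = 3.
Codeword c = [2, 5, 4, 3] ∈ F_7^4.


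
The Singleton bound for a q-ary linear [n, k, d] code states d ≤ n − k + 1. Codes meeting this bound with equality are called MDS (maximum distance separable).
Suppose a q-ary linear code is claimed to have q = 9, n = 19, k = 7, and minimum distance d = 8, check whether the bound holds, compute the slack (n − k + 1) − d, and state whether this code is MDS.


Singleton RHS = n − k + 1 = 13, slack = 5, bound satisfied, not MDS.

Singleton bound: d ≤ n − k + 1.
Here n = 19, k = 7, so n − k + 1 = 13.
Given d = 8, check d ≤ 13: YES.
Slack = (n − k + 1) − d = 5.
The code is NOT MDS (slack = 5 > 0).
Description: the claimed parameters are [19, 7, 8]_9; such a code would be non-MDS.


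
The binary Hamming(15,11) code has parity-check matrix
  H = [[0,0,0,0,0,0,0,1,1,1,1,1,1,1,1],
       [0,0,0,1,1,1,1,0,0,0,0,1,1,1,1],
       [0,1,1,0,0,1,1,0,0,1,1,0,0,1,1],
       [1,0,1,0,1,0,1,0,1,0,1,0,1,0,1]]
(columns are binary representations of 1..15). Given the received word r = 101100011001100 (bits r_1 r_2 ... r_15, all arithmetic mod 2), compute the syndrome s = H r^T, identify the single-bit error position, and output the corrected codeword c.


s = (0, 1, 1, 0)^T, error position = 6, corrected codeword c = 101101011001100

Compute s = H r^T mod 2 one row at a time:
  s_1 = 1 + 1 + 0 + 0 + 1 + 1 + 0 + 0 = 4 ≡ 0 (mod 2).
  s_2 = 1 + 0 + 0 + 0 + 1 + 1 + 0 + 0 = 3 ≡ 1 (mod 2).
  s_3 = 0 + 1 + 0 + 0 + 0 + 0 + 0 + 0 = 1 ≡ 1 (mod 2).
  s_4 = 1 + 1 + 0 + 0 + 1 + 0 + 1 + 0 = 4 ≡ 0 (mod 2).
s = (0, 1, 1, 0)^T — this equals column 6 of H (binary 0110), so error is at position 6.
Correct: flip bit 6 of r = 101100011001100 to get c = 101101011001100.


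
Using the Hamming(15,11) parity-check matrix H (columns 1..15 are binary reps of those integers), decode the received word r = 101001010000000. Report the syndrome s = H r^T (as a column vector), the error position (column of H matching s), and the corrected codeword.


s = (1, 1, 0, 0)^T, error position = 12, corrected codeword c = 101001010001000

Compute s = H r^T mod 2 one row at a time:
  s_1 = 1 + 0 + 0 + 0 + 0 + 0 + 0 + 0 = 1 ≡ 1 (mod 2).
  s_2 = 0 + 0 + 1 + 0 + 0 + 0 + 0 + 0 = 1 ≡ 1 (mod 2).
  s_3 = 0 + 1 + 1 + 0 + 0 + 0 + 0 + 0 = 2 ≡ 0 (mod 2).
  s_4 = 1 + 1 + 0 + 0 + 0 + 0 + 0 + 0 = 2 ≡ 0 (mod 2).
s = (1, 1, 0, 0)^T — this equals column 12 of H (binary 1100), so error is at position 12.
Correct: flip bit 12 of r = 101001010000000 to get c = 101001010001000.


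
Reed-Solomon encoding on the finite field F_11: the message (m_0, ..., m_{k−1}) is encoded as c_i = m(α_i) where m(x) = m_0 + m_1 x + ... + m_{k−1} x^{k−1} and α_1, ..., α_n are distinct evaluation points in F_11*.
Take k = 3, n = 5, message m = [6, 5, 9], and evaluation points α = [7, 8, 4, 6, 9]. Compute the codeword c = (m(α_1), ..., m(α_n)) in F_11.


c = [9, 6, 5, 8, 10]

Message polynomial: m(x) = 6 + 5·x + 9·x^2 (mod 11).
For each evaluation point α_i, compute m(α_i) mod 11:
  α_1 = 7: Horner steps 9 → 2 → 9, so m(7) = 9.
  α_2 = 8: Horner steps 9 → 0 → 6, so m(8) = 6.
  α_3 = 4: Horner steps 9 → 8 → 5, so m(4) = 5.
  α_4 = 6: Horner steps 9 → 4 → 8, so m(6) = 8.
  α_5 = 9: Horner steps 9 → 9 → 10, so m(9) = 10.
Codeword c = [9, 6, 5, 8, 10] ∈ F_11^5.


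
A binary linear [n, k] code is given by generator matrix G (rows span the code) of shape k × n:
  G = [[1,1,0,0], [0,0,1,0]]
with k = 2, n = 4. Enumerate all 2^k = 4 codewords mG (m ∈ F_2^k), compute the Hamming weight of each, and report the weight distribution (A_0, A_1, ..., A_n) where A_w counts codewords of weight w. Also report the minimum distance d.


Weight distribution: A_0 = 1, A_1 = 1, A_2 = 1, A_3 = 1. Minimum distance d = 1.

Enumerate all 2^2 = 4 messages m ∈ F_2^2.
For each, compute codeword c = mG in F_2^4, then tally its weight.
  m = 00 → c = 0000, weight = 0.
  m = 10 → c = 1100, weight = 2.
  m = 01 → c = 0010, weight = 1.
  m = 11 → c = 1110, weight = 3.
Tally weights:
  weight 0: 1 codewords.
  weight 1: 1 codewords.
  weight 2: 1 codewords.
  weight 3: 1 codewords.
Minimum distance d = smallest w > 0 with A_w > 0 = 1.
Sanity: Σ A_w = 4 = 2^2 = 4 ✓.


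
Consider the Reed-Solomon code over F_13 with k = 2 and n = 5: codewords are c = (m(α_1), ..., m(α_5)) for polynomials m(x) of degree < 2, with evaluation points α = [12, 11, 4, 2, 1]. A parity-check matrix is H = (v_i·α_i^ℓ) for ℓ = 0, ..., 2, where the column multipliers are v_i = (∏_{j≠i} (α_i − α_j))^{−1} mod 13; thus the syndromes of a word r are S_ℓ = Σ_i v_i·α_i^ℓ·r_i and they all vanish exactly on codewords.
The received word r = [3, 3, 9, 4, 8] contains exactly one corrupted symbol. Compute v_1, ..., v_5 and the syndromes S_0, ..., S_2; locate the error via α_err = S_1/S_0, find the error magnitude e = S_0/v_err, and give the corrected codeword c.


S = (5, 3, 7), error at position 2, error magnitude e = 9, c = [3, 7, 9, 4, 8].

Step 1: column multipliers v_i = (∏_{j≠i}(α_i − α_j))^{−1} mod 13.
  i = 1 (α = 12): (12−11)(12−4)(12−2)(12−1) = 1·8·10·11 = 880 ≡ 9, so v_1 = 9^{−1} = 3 (mod 13).
  i = 2 (α = 11): (11−12)(11−4)(11−2)(11−1) = (−1)·7·9·10 = −630 ≡ 7, so v_2 = 7^{−1} = 2 (mod 13).
  i = 3 (α = 4): (4−12)(4−11)(4−2)(4−1) = (−8)·(−7)·2·3 = 336 ≡ 11, so v_3 = 11^{−1} = 6 (mod 13).
  i = 4 (α = 2): (2−12)(2−11)(2−4)(2−1) = (−10)·(−9)·(−2)·1 = −180 ≡ 2, so v_4 = 2^{−1} = 7 (mod 13).
  i = 5 (α = 1): (1−12)(1−11)(1−4)(1−2) = (−11)·(−10)·(−3)·(−1) = 330 ≡ 5, so v_5 = 5^{−1} = 8 (mod 13).
  v = [3, 2, 6, 7, 8].
Step 2: syndromes of r = [3, 3, 9, 4, 8] (all sums mod 13).
  S_0 = Σ v_i r_i = 3·3 + 2·3 + 6·9 + 7·4 + 8·8 = 161 ≡ 5.
  S_1 = Σ v_i α_i r_i = 3·12·3 + 2·11·3 + 6·4·9 + 7·2·4 + 8·1·8 = 510 ≡ 3.
  α_i^2 mod 13 = [1, 4, 3, 4, 1].
  S_2 = Σ v_i α_i^2 r_i = 3·1·3 + 2·4·3 + 6·3·9 + 7·4·4 + 8·1·8 = 371 ≡ 7.
  S = (5, 3, 7) ≠ 0, so r is not a codeword (an error is present).
Step 3: locate the error. For a single error e at position i, S_ℓ = v_i·e·α_i^ℓ, so α_err = S_1/S_0.
  S_0^{−1} = 5^{−1} = 8 (mod 13), so α_err = 3·8 = 24 ≡ 11 = α_2. Error position i = 2.
  Consistency check: S_2/S_1 = 7·9 = 63 ≡ 11 = α_err ✓ (single-error assumption holds).
Step 4: error magnitude e = S_0/v_2 = S_0·∏_{j≠2}(α_2 − α_j) = 5·7 = 35 ≡ 9 (mod 13).
Step 5: correct position 2: c_2 = r_2 − e = 3 − 9 ≡ 7 (mod 13). Hence c = [3, 7, 9, 4, 8].
  Check: interpolating c through the α_i gives m(x) = 12 + 9·x (degree < 2) with m(α_i) = c_i for every i, so c is indeed a codeword.


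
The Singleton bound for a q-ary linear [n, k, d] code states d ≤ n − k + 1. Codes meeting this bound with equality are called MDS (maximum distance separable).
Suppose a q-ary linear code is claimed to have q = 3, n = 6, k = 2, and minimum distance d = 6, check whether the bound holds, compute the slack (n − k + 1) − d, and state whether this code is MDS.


Singleton RHS = n − k + 1 = 5, slack = -1, bound violated (no such code; not MDS).

Singleton bound: d ≤ n − k + 1.
Here n = 6, k = 2, so n − k + 1 = 5.
Given d = 6, check d ≤ 5: NO.
Slack = (n − k + 1) − d = -1.
The slack is negative: d = 6 exceeds n − k + 1 = 5 by 1, so the Singleton bound is violated and no linear [6, 2, 6]_3 code can exist. In particular it is not MDS (MDS requires d = n − k + 1 exactly).
Description: the claimed parameters are [6, 2, 6]_3; such a code would be impossible (violates the Singleton bound).


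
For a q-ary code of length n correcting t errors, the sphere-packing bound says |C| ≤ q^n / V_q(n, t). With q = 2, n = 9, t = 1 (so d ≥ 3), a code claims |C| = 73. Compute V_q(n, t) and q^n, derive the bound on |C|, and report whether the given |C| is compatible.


V_q(n, t) = 10, q^n = 512, Hamming bound = 51, |C| = 73 > bound (violated).

Step 1: Compute V_q(n, t) = Σ_{j=0}^1 C(n, j) (q−1)^j.
  j = 0: C(9,0)·(1)^0 = 1·1 = 1.
  j = 1: C(9,1)·(1)^1 = 9·1 = 9.
  V_q(n, t) = 1 + 9 = 10.
Step 2: q^n = 2^9 = 512.
Step 3: Hamming bound ⌊q^n / V_q(n,t)⌋ = ⌊512/10⌋ = 51.
Step 4: Compare |C| = 73 to 51: violated.
The claimed |C| lies above the Hamming bound, so no 2-ary code of length 9 with d ≥ 3 can have 73 codewords.


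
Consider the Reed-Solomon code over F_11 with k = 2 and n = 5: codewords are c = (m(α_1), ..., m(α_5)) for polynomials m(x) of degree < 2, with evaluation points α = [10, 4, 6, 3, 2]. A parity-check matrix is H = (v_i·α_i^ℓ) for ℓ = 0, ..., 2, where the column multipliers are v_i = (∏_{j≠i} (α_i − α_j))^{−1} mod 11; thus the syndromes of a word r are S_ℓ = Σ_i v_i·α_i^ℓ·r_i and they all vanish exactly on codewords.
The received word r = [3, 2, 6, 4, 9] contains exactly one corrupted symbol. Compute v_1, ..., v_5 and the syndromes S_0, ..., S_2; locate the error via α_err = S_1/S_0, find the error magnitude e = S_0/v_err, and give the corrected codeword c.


S = (4, 1, 3), error at position 4, error magnitude e = 4, c = [3, 2, 6, 0, 9].

Step 1: column multipliers v_i = (∏_{j≠i}(α_i − α_j))^{−1} mod 11.
  i = 1 (α = 10): (10−4)(10−6)(10−3)(10−2) = 6·4·7·8 = 1344 ≡ 2, so v_1 = 2^{−1} = 6 (mod 11).
  i = 2 (α = 4): (4−10)(4−6)(4−3)(4−2) = (−6)·(−2)·1·2 = 24 ≡ 2, so v_2 = 2^{−1} = 6 (mod 11).
  i = 3 (α = 6): (6−10)(6−4)(6−3)(6−2) = (−4)·2·3·4 = −96 ≡ 3, so v_3 = 3^{−1} = 4 (mod 11).
  i = 4 (α = 3): (3−10)(3−4)(3−6)(3−2) = (−7)·(−1)·(−3)·1 = −21 ≡ 1, so v_4 = 1^{−1} = 1 (mod 11).
  i = 5 (α = 2): (2−10)(2−4)(2−6)(2−3) = (−8)·(−2)·(−4)·(−1) = 64 ≡ 9, so v_5 = 9^{−1} = 5 (mod 11).
  v = [6, 6, 4, 1, 5].
Step 2: syndromes of r = [3, 2, 6, 4, 9] (all sums mod 11).
  S_0 = Σ v_i r_i = 6·3 + 6·2 + 4·6 + 1·4 + 5·9 = 103 ≡ 4.
  S_1 = Σ v_i α_i r_i = 6·10·3 + 6·4·2 + 4·6·6 + 1·3·4 + 5·2·9 = 474 ≡ 1.
  α_i^2 mod 11 = [1, 5, 3, 9, 4].
  S_2 = Σ v_i α_i^2 r_i = 6·1·3 + 6·5·2 + 4·3·6 + 1·9·4 + 5·4·9 = 366 ≡ 3.
  S = (4, 1, 3) ≠ 0, so r is not a codeword (an error is present).
Step 3: locate the error. For a single error e at position i, S_ℓ = v_i·e·α_i^ℓ, so α_err = S_1/S_0.
  S_0^{−1} = 4^{−1} = 3 (mod 11), so α_err = 1·3 = 3 ≡ 3 = α_4. Error position i = 4.
  Consistency check: S_2/S_1 = 3·1 = 3 ≡ 3 = α_err ✓ (single-error assumption holds).
Step 4: error magnitude e = S_0/v_4 = S_0·∏_{j≠4}(α_4 − α_j) = 4·1 = 4 ≡ 4 (mod 11).
Step 5: correct position 4: c_4 = r_4 − e = 4 − 4 ≡ 0 (mod 11). Hence c = [3, 2, 6, 0, 9].
  Check: interpolating c through the α_i gives m(x) = 5 + 2·x (degree < 2) with m(α_i) = c_i for every i, so c is indeed a codeword.


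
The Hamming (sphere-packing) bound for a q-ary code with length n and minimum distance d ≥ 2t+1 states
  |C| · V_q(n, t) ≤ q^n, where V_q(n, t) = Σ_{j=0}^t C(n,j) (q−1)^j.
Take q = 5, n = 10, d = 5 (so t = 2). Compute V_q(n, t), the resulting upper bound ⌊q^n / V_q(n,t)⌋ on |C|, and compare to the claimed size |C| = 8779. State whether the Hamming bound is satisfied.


V_q(n, t) = 761, q^n = 9765625, Hamming bound = 12832, |C| = 8779 ≤ bound (satisfied).

Step 1: Compute V_q(n, t) = Σ_{j=0}^2 C(n, j) (q−1)^j.
  j = 0: C(10,0)·(4)^0 = 1·1 = 1.
  j = 1: C(10,1)·(4)^1 = 10·4 = 40.
  j = 2: C(10,2)·(4)^2 = 45·16 = 720.
  V_q(n, t) = 1 + 40 + 720 = 761.
Step 2: q^n = 5^10 = 9765625.
Step 3: Hamming bound ⌊q^n / V_q(n,t)⌋ = ⌊9765625/761⌋ = 12832.
Step 4: Compare |C| = 8779 to 12832: satisfied.
The claimed |C| lies below the Hamming bound.


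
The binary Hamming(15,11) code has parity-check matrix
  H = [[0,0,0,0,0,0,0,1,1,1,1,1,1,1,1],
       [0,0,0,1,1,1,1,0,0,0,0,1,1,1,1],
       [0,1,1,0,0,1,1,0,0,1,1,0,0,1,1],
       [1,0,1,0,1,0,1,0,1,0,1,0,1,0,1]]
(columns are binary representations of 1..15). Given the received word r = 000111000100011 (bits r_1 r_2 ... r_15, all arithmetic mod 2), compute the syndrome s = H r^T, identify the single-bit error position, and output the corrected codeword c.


s = (1, 1, 0, 0)^T, error position = 12, corrected codeword c = 000111000101011

Compute s = H r^T mod 2 one row at a time:
  s_1 = 0 + 0 + 1 + 0 + 0 + 0 + 1 + 1 = 3 ≡ 1 (mod 2).
  s_2 = 1 + 1 + 1 + 0 + 0 + 0 + 1 + 1 = 5 ≡ 1 (mod 2).
  s_3 = 0 + 0 + 1 + 0 + 1 + 0 + 1 + 1 = 4 ≡ 0 (mod 2).
  s_4 = 0 + 0 + 1 + 0 + 0 + 0 + 0 + 1 = 2 ≡ 0 (mod 2).
s = (1, 1, 0, 0)^T — this equals column 12 of H (binary 1100), so error is at position 12.
Correct: flip bit 12 of r = 000111000100011 to get c = 000111000101011.


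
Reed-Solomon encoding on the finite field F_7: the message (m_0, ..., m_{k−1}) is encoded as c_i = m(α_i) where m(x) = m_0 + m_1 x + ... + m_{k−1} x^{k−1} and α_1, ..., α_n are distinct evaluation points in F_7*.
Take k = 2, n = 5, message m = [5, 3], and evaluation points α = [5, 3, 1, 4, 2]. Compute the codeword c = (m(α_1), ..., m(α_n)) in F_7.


c = [6, 0, 1, 3, 4]

Message polynomial: m(x) = 5 + 3·x (mod 7).
For each evaluation point α_i, compute m(α_i) mod 7:
  α_1 = 5: Horner steps 3 → 6, so m(5) = 6.
  α_2 = 3: Horner steps 3 → 0, so m(3) = 0.
  α_3 = 1: Horner steps 3 → 1, so m(1) = 1.
  α_4 = 4: Horner steps 3 → 3, so m(4) = 3.
  α_5 = 2: Horner steps 3 → 4, so m(2) = 4.
Codeword c = [6, 0, 1, 3, 4] ∈ F_7^5.


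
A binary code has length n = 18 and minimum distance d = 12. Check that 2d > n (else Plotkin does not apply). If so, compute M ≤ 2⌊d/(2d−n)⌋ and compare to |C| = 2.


Plotkin bound M ≤ 4; given |C| = 2 ≤ bound (satisfied).

Check applicability: 2d = 24, n = 18.
2d − n = 6 > 0, so Plotkin applies.
Compute d/(2d−n) = 12/6 ≈ 2.0000.
⌊d/(2d−n)⌋ = 2.
Plotkin bound: M ≤ 2·2 = 4.
Given |C| = 2, check: satisfied.
This |C| is below the Plotkin bound.


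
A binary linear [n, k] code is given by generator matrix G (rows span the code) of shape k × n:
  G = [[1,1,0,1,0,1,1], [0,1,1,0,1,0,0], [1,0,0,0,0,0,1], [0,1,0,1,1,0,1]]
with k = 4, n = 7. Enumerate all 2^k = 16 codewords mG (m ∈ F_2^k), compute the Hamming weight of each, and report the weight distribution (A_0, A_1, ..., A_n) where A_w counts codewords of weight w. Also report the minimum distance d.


Weight distribution: A_0 = 1, A_2 = 1, A_3 = 6, A_4 = 5, A_5 = 2, A_6 = 1. Minimum distance d = 2.

Enumerate all 2^4 = 16 messages m ∈ F_2^4.
For each, compute codeword c = mG in F_2^7, then tally its weight.
  m = 0000 → c = 0000000, weight = 0.
  m = 1000 → c = 1101011, weight = 5.
  m = 0100 → c = 0110100, weight = 3.
  m = 1100 → c = 1011111, weight = 6.
  m = 0010 → c = 1000001, weight = 2.
  m = 1010 → c = 0101010, weight = 3.
  m = 0110 → c = 1110101, weight = 5.
  m = 1110 → c = 0011110, weight = 4.
  m = 0001 → c = 0101101, weight = 4.
  m = 1001 → c = 1000110, weight = 3.
  m = 0101 → c = 0011001, weight = 3.
  m = 1101 → c = 1110010, weight = 4.
  m = 0011 → c = 1101100, weight = 4.
  m = 1011 → c = 0000111, weight = 3.
  m = 0111 → c = 1011000, weight = 3.
  m = 1111 → c = 0110011, weight = 4.
Tally weights:
  weight 0: 1 codewords.
  weight 2: 1 codewords.
  weight 3: 6 codewords.
  weight 4: 5 codewords.
  weight 5: 2 codewords.
  weight 6: 1 codewords.
Minimum distance d = smallest w > 0 with A_w > 0 = 2.
Sanity: Σ A_w = 16 = 2^4 = 16 ✓.


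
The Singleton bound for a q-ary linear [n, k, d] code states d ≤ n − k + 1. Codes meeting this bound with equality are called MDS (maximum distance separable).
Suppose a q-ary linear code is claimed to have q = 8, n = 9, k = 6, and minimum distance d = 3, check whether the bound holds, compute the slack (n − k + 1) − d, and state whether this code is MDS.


Singleton RHS = n − k + 1 = 4, slack = 1, bound satisfied, not MDS.

Singleton bound: d ≤ n − k + 1.
Here n = 9, k = 6, so n − k + 1 = 4.
Given d = 3, check d ≤ 4: YES.
Slack = (n − k + 1) − d = 1.
The code is NOT MDS (slack = 1 > 0).
Description: the claimed parameters are [9, 6, 3]_8; such a code would be non-MDS.


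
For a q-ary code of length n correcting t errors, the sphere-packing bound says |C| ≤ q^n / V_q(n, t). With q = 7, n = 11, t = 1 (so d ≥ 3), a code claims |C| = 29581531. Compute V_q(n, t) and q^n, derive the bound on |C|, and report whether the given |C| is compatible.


V_q(n, t) = 67, q^n = 1977326743, Hamming bound = 29512339, |C| = 29581531 > bound (violated).

Step 1: Compute V_q(n, t) = Σ_{j=0}^1 C(n, j) (q−1)^j.
  j = 0: C(11,0)·(6)^0 = 1·1 = 1.
  j = 1: C(11,1)·(6)^1 = 11·6 = 66.
  V_q(n, t) = 1 + 66 = 67.
Step 2: q^n = 7^11 = 1977326743.
Step 3: Hamming bound ⌊q^n / V_q(n,t)⌋ = ⌊1977326743/67⌋ = 29512339.
Step 4: Compare |C| = 29581531 to 29512339: violated.
The claimed |C| lies above the Hamming bound, so no 7-ary code of length 11 with d ≥ 3 can have 29581531 codewords.


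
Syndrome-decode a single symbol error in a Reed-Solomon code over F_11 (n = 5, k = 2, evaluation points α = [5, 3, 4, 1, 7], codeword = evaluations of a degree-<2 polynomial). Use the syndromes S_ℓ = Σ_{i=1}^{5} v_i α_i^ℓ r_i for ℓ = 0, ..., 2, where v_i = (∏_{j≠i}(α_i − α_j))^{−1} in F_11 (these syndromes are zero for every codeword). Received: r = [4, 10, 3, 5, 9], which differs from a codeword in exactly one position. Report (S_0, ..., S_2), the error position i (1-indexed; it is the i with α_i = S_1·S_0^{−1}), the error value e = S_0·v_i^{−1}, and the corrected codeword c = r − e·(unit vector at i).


S = (2, 8, 10), error at position 3, error magnitude e = 7, c = [4, 10, 7, 5, 9].

Step 1: column multipliers v_i = (∏_{j≠i}(α_i − α_j))^{−1} mod 11.
  i = 1 (α = 5): (5−3)(5−4)(5−1)(5−7) = 2·1·4·(−2) = −16 ≡ 6, so v_1 = 6^{−1} = 2 (mod 11).
  i = 2 (α = 3): (3−5)(3−4)(3−1)(3−7) = (−2)·(−1)·2·(−4) = −16 ≡ 6, so v_2 = 6^{−1} = 2 (mod 11).
  i = 3 (α = 4): (4−5)(4−3)(4−1)(4−7) = (−1)·1·3·(−3) = 9 ≡ 9, so v_3 = 9^{−1} = 5 (mod 11).
  i = 4 (α = 1): (1−5)(1−3)(1−4)(1−7) = (−4)·(−2)·(−3)·(−6) = 144 ≡ 1, so v_4 = 1^{−1} = 1 (mod 11).
  i = 5 (α = 7): (7−5)(7−3)(7−4)(7−1) = 2·4·3·6 = 144 ≡ 1, so v_5 = 1^{−1} = 1 (mod 11).
  v = [2, 2, 5, 1, 1].
Step 2: syndromes of r = [4, 10, 3, 5, 9] (all sums mod 11).
  S_0 = Σ v_i r_i = 2·4 + 2·10 + 5·3 + 1·5 + 1·9 = 57 ≡ 2.
  S_1 = Σ v_i α_i r_i = 2·5·4 + 2·3·10 + 5·4·3 + 1·1·5 + 1·7·9 = 228 ≡ 8.
  α_i^2 mod 11 = [3, 9, 5, 1, 5].
  S_2 = Σ v_i α_i^2 r_i = 2·3·4 + 2·9·10 + 5·5·3 + 1·1·5 + 1·5·9 = 329 ≡ 10.
  S = (2, 8, 10) ≠ 0, so r is not a codeword (an error is present).
Step 3: locate the error. For a single error e at position i, S_ℓ = v_i·e·α_i^ℓ, so α_err = S_1/S_0.
  S_0^{−1} = 2^{−1} = 6 (mod 11), so α_err = 8·6 = 48 ≡ 4 = α_3. Error position i = 3.
  Consistency check: S_2/S_1 = 10·7 = 70 ≡ 4 = α_err ✓ (single-error assumption holds).
Step 4: error magnitude e = S_0/v_3 = S_0·∏_{j≠3}(α_3 − α_j) = 2·9 = 18 ≡ 7 (mod 11).
Step 5: correct position 3: c_3 = r_3 − e = 3 − 7 ≡ 7 (mod 11). Hence c = [4, 10, 7, 5, 9].
  Check: interpolating c through the α_i gives m(x) = 8 + 8·x (degree < 2) with m(α_i) = c_i for every i, so c is indeed a codeword.


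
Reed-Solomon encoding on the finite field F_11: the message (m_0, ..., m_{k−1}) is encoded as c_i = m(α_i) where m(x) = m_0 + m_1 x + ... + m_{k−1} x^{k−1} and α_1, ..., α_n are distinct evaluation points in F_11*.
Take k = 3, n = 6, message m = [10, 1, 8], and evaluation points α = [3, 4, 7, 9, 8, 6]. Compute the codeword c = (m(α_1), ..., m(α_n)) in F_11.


c = [8, 10, 2, 7, 2, 7]

Message polynomial: m(x) = 10 + 1·x + 8·x^2 (mod 11).
For each evaluation point α_i, compute m(α_i) mod 11:
  α_1 = 3: Horner steps 8 → 3 → 8, so m(3) = 8.
  α_2 = 4: Horner steps 8 → 0 → 10, so m(4) = 10.
  α_3 = 7: Horner steps 8 → 2 → 2, so m(7) = 2.
  α_4 = 9: Horner steps 8 → 7 → 7, so m(9) = 7.
  α_5 = 8: Horner steps 8 → 10 → 2, so m(8) = 2.
  α_6 = 6: Horner steps 8 → 5 → 7, so m(6) = 7.
Codeword c = [8, 10, 2, 7, 2, 7] ∈ F_11^6.


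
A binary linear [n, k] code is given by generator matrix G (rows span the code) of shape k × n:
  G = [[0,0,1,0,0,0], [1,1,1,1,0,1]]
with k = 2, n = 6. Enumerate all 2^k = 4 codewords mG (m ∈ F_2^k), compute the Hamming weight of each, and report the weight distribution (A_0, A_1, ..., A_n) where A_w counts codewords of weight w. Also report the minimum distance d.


Weight distribution: A_0 = 1, A_1 = 1, A_4 = 1, A_5 = 1. Minimum distance d = 1.

Enumerate all 2^2 = 4 messages m ∈ F_2^2.
For each, compute codeword c = mG in F_2^6, then tally its weight.
  m = 00 → c = 000000, weight = 0.
  m = 10 → c = 001000, weight = 1.
  m = 01 → c = 111101, weight = 5.
  m = 11 → c = 110101, weight = 4.
Tally weights:
  weight 0: 1 codewords.
  weight 1: 1 codewords.
  weight 4: 1 codewords.
  weight 5: 1 codewords.
Minimum distance d = smallest w > 0 with A_w > 0 = 1.
Sanity: Σ A_w = 4 = 2^2 = 4 ✓.


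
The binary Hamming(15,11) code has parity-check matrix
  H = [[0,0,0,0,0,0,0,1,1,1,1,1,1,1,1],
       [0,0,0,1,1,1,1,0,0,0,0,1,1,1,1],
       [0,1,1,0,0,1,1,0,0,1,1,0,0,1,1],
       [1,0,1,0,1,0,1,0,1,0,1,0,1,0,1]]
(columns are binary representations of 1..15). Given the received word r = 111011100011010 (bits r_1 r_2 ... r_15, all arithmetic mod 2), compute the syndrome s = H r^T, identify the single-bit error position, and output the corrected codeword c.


s = (1, 1, 0, 1)^T, error position = 13, corrected codeword c = 111011100011110

Compute s = H r^T mod 2 one row at a time:
  s_1 = 0 + 0 + 0 + 1 + 1 + 0 + 1 + 0 = 3 ≡ 1 (mod 2).
  s_2 = 0 + 1 + 1 + 1 + 1 + 0 + 1 + 0 = 5 ≡ 1 (mod 2).
  s_3 = 1 + 1 + 1 + 1 + 0 + 1 + 1 + 0 = 6 ≡ 0 (mod 2).
  s_4 = 1 + 1 + 1 + 1 + 0 + 1 + 0 + 0 = 5 ≡ 1 (mod 2).
s = (1, 1, 0, 1)^T — this equals column 13 of H (binary 1101), so error is at position 13.
Correct: flip bit 13 of r = 111011100011010 to get c = 111011100011110.


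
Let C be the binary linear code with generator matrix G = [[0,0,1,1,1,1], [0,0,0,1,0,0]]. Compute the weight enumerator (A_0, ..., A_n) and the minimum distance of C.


Weight distribution: A_0 = 1, A_1 = 1, A_3 = 1, A_4 = 1. Minimum distance d = 1.

Enumerate all 2^2 = 4 messages m ∈ F_2^2.
For each, compute codeword c = mG in F_2^6, then tally its weight.
  m = 00 → c = 000000, weight = 0.
  m = 10 → c = 001111, weight = 4.
  m = 01 → c = 000100, weight = 1.
  m = 11 → c = 001011, weight = 3.
Tally weights:
  weight 0: 1 codewords.
  weight 1: 1 codewords.
  weight 3: 1 codewords.
  weight 4: 1 codewords.
Minimum distance d = smallest w > 0 with A_w > 0 = 1.
Sanity: Σ A_w = 4 = 2^2 = 4 ✓.


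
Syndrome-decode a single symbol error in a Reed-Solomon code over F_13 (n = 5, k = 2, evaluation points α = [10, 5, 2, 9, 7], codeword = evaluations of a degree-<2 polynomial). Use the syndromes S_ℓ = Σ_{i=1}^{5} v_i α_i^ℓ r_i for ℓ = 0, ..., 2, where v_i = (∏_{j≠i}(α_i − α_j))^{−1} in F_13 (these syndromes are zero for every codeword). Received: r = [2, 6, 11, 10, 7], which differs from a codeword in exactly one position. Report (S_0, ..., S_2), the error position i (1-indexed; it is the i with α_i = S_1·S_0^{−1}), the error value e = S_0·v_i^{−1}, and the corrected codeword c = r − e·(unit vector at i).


S = (6, 2, 5), error at position 4, error magnitude e = 2, c = [2, 6, 11, 8, 7].

Step 1: column multipliers v_i = (∏_{j≠i}(α_i − α_j))^{−1} mod 13.
  i = 1 (α = 10): (10−5)(10−2)(10−9)(10−7) = 5·8·1·3 = 120 ≡ 3, so v_1 = 3^{−1} = 9 (mod 13).
  i = 2 (α = 5): (5−10)(5−2)(5−9)(5−7) = (−5)·3·(−4)·(−2) = −120 ≡ 10, so v_2 = 10^{−1} = 4 (mod 13).
  i = 3 (α = 2): (2−10)(2−5)(2−9)(2−7) = (−8)·(−3)·(−7)·(−5) = 840 ≡ 8, so v_3 = 8^{−1} = 5 (mod 13).
  i = 4 (α = 9): (9−10)(9−5)(9−2)(9−7) = (−1)·4·7·2 = −56 ≡ 9, so v_4 = 9^{−1} = 3 (mod 13).
  i = 5 (α = 7): (7−10)(7−5)(7−2)(7−9) = (−3)·2·5·(−2) = 60 ≡ 8, so v_5 = 8^{−1} = 5 (mod 13).
  v = [9, 4, 5, 3, 5].
Step 2: syndromes of r = [2, 6, 11, 10, 7] (all sums mod 13).
  S_0 = Σ v_i r_i = 9·2 + 4·6 + 5·11 + 3·10 + 5·7 = 162 ≡ 6.
  S_1 = Σ v_i α_i r_i = 9·10·2 + 4·5·6 + 5·2·11 + 3·9·10 + 5·7·7 = 925 ≡ 2.
  α_i^2 mod 13 = [9, 12, 4, 3, 10].
  S_2 = Σ v_i α_i^2 r_i = 9·9·2 + 4·12·6 + 5·4·11 + 3·3·10 + 5·10·7 = 1110 ≡ 5.
  S = (6, 2, 5) ≠ 0, so r is not a codeword (an error is present).
Step 3: locate the error. For a single error e at position i, S_ℓ = v_i·e·α_i^ℓ, so α_err = S_1/S_0.
  S_0^{−1} = 6^{−1} = 11 (mod 13), so α_err = 2·11 = 22 ≡ 9 = α_4. Error position i = 4.
  Consistency check: S_2/S_1 = 5·7 = 35 ≡ 9 = α_err ✓ (single-error assumption holds).
Step 4: error magnitude e = S_0/v_4 = S_0·∏_{j≠4}(α_4 − α_j) = 6·9 = 54 ≡ 2 (mod 13).
Step 5: correct position 4: c_4 = r_4 − e = 10 − 2 ≡ 8 (mod 13). Hence c = [2, 6, 11, 8, 7].
  Check: interpolating c through the α_i gives m(x) = 10 + 7·x (degree < 2) with m(α_i) = c_i for every i, so c is indeed a codeword.


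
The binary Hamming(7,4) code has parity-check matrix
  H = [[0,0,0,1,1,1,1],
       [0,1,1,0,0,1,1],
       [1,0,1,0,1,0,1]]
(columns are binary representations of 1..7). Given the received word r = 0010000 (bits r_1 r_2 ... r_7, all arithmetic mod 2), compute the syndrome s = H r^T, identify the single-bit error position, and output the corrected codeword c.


s = (0, 1, 1)^T, error position = 3, corrected codeword c = 0000000

Compute s = H r^T mod 2 one row at a time:
  s_1 = 0 + 0 + 0 + 0 = 0 ≡ 0 (mod 2).
  s_2 = 0 + 1 + 0 + 0 = 1 ≡ 1 (mod 2).
  s_3 = 0 + 1 + 0 + 0 = 1 ≡ 1 (mod 2).
s = (0, 1, 1)^T — this equals column 3 of H (binary 011), so error is at position 3.
Correct: flip bit 3 of r = 0010000 to get c = 0000000.


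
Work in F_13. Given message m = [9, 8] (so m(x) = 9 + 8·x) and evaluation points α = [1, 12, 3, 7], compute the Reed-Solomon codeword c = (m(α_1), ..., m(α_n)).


c = [4, 1, 7, 0]

Message polynomial: m(x) = 9 + 8·x (mod 13).
For each evaluation point α_i, compute m(α_i) mod 13:
  α_1 = 1: Horner steps 8 → 4, so m(1) = 4.
  α_2 = 12: Horner steps 8 → 1, so m(12) = 1.
  α_3 = 3: Horner steps 8 → 7, so m(3) = 7.
  α_4 = 7: Horner steps 8 → 0, so m(7) = 0.
Codeword c = [4, 1, 7, 0] ∈ F_13^4.


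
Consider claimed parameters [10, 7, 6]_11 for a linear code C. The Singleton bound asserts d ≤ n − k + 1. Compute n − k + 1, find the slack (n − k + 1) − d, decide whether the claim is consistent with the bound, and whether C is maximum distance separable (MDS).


Singleton RHS = n − k + 1 = 4, slack = -2, bound violated (no such code; not MDS).

Singleton bound: d ≤ n − k + 1.
Here n = 10, k = 7, so n − k + 1 = 4.
Given d = 6, check d ≤ 4: NO.
Slack = (n − k + 1) − d = -2.
The slack is negative: d = 6 exceeds n − k + 1 = 4 by 2, so the Singleton bound is violated and no linear [10, 7, 6]_11 code can exist. In particular it is not MDS (MDS requires d = n − k + 1 exactly).
Description: the claimed parameters are [10, 7, 6]_11; such a code would be impossible (violates the Singleton bound).
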